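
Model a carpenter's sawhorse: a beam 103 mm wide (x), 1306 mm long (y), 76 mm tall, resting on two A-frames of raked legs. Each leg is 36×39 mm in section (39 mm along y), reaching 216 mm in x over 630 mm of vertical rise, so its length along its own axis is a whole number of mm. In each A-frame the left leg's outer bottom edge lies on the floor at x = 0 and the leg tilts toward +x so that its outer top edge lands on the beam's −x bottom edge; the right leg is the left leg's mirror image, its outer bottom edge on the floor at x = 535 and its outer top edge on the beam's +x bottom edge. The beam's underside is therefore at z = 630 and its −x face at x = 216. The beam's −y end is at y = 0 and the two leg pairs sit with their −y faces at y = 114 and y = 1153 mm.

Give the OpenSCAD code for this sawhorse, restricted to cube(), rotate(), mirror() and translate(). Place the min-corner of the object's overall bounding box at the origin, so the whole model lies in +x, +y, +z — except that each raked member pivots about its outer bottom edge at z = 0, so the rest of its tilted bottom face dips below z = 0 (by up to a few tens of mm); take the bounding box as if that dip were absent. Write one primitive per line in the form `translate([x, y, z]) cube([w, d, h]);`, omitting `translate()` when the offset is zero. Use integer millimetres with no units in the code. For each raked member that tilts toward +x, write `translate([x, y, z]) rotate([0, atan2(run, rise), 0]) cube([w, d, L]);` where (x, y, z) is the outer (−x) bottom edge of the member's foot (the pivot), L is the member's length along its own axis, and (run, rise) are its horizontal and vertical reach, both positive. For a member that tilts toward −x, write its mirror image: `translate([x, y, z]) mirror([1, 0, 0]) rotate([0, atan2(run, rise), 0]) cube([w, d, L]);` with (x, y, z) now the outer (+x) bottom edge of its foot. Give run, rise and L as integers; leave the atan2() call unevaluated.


translate([216, 0, 630]) cube([103, 1306, 76]);
translate([0, 114, 0]) rotate([0, atan2(216, 630), 0]) cube([36, 39, 666]);
translate([535, 114, 0]) mirror([1, 0, 0]) rotate([0, atan2(216, 630), 0]) cube([36, 39, 666]);
translate([0, 1153, 0]) rotate([0, atan2(216, 630), 0]) cube([36, 39, 666]);
translate([535, 1153, 0]) mirror([1, 0, 0]) rotate([0, atan2(216, 630), 0]) cube([36, 39, 666]);


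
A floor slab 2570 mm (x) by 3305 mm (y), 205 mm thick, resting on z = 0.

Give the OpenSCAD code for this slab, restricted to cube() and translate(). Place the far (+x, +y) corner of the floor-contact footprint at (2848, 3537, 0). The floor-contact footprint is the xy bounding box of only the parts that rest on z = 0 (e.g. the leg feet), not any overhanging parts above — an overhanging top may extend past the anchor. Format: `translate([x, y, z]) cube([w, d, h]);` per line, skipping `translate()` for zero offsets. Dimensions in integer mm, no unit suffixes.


translate([278, 232, 0]) cube([2570, 3305, 205]);


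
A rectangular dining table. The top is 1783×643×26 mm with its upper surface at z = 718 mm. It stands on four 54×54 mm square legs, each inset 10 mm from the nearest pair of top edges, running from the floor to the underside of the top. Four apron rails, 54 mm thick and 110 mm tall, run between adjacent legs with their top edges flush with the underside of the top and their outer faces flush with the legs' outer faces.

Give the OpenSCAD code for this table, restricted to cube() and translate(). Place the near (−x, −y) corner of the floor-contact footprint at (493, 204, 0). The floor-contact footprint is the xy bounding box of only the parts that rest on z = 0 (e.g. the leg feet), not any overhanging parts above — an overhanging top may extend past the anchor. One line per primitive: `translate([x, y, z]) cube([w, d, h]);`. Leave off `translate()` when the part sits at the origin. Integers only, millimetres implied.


// leg_h = 718 - 26 = 692
// apron z = 692 - 110 = 582
translate([483, 194, 692]) cube([1783, 643, 26]);
translate([493, 204, 0]) cube([54, 54, 692]);
translate([2202, 204, 0]) cube([54, 54, 692]);
translate([493, 773, 0]) cube([54, 54, 692]);
translate([2202, 773, 0]) cube([54, 54, 692]);
translate([547, 204, 582]) cube([1655, 54, 110]);
translate([547, 773, 582]) cube([1655, 54, 110]);
translate([493, 258, 582]) cube([54, 515, 110]);
translate([2202, 258, 582]) cube([54, 515, 110]);


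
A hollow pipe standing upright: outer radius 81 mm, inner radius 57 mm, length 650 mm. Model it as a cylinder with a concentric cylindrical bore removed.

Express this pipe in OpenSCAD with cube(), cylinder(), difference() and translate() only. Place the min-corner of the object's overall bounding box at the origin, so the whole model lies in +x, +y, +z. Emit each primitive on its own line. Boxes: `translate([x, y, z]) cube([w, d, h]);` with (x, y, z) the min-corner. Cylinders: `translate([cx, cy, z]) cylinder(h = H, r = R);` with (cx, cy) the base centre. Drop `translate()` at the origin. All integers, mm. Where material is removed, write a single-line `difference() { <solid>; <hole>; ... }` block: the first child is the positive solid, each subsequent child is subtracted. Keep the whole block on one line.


difference() { translate([81, 81, 0]) cylinder(h = 650, r = 81); translate([81, 81, 0]) cylinder(h = 650, r = 57); }


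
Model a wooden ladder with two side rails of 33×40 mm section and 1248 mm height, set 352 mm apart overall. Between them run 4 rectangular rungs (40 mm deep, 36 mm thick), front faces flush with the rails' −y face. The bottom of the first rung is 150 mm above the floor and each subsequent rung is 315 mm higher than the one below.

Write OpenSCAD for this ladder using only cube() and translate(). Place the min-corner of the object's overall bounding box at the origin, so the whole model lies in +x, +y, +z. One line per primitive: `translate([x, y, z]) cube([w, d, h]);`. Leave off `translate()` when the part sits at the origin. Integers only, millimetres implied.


// rung span = 352 - 2*33 = 286
// rung[k] z = 150 + k*315
cube([33, 40, 1248]);
translate([319, 0, 0]) cube([33, 40, 1248]);
translate([33, 0, 150]) cube([286, 40, 36]);
translate([33, 0, 465]) cube([286, 40, 36]);
translate([33, 0, 780]) cube([286, 40, 36]);
translate([33, 0, 1095]) cube([286, 40, 36]);


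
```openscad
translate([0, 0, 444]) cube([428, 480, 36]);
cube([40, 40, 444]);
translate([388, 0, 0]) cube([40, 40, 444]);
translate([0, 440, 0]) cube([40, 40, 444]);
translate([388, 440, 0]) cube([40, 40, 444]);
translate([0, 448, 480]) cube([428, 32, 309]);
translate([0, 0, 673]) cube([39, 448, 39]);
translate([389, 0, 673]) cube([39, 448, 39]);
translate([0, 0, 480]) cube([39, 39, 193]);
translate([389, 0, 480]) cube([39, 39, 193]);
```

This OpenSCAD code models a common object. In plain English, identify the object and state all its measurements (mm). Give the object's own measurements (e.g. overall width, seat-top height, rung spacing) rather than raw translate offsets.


A chair. The seat is a 428×480×36 mm slab with its top at z = 480 mm, on four 40×40 mm corner legs (flush with the seat edges, standing on z = 0). A flat backrest 32 mm thick, 309 mm tall, spans the full seat width and rises from the seat top along its +y edge, rear face flush with the rear of the seat. Two armrests of 39×39 mm section run along each side from the seat's front edge to the front of the backrest, top faces 232 mm above the seat top and outer faces flush with the seat's x-edges; a 39×39 mm post under the front of each armrest stands on the seat at the front corner.


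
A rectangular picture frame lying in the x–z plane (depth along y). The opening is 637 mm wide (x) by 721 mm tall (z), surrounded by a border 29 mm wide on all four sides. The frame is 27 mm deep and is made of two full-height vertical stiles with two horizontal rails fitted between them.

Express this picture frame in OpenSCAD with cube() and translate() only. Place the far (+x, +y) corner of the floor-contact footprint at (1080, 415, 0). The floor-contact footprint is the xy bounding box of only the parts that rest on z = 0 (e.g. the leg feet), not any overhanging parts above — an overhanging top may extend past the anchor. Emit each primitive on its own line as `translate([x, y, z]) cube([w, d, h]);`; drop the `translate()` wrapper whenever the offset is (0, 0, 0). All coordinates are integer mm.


translate([385, 388, 0]) cube([29, 27, 779]);
translate([1051, 388, 0]) cube([29, 27, 779]);
translate([414, 388, 0]) cube([637, 27, 29]);
translate([414, 388, 750]) cube([637, 27, 29]);


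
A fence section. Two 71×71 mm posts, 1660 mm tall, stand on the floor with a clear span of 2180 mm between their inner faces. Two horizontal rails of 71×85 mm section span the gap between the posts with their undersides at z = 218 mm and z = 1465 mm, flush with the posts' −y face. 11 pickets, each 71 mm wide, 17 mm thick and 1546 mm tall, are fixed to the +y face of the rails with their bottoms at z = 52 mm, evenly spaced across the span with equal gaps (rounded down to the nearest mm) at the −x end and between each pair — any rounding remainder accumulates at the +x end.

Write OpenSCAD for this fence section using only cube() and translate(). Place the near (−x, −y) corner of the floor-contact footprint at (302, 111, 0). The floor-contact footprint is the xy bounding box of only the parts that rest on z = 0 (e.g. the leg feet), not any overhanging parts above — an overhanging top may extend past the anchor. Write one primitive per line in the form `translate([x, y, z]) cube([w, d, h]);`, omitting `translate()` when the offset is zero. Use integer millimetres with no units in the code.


translate([302, 111, 0]) cube([71, 71, 1660]);
translate([2553, 111, 0]) cube([71, 71, 1660]);
translate([373, 111, 218]) cube([2180, 71, 85]);
translate([373, 111, 1465]) cube([2180, 71, 85]);
translate([489, 182, 52]) cube([71, 17, 1546]);
translate([676, 182, 52]) cube([71, 17, 1546]);
translate([863, 182, 52]) cube([71, 17, 1546]);
translate([1050, 182, 52]) cube([71, 17, 1546]);
translate([1237, 182, 52]) cube([71, 17, 1546]);
translate([1424, 182, 52]) cube([71, 17, 1546]);
translate([1611, 182, 52]) cube([71, 17, 1546]);
translate([1798, 182, 52]) cube([71, 17, 1546]);
translate([1985, 182, 52]) cube([71, 17, 1546]);
translate([2172, 182, 52]) cube([71, 17, 1546]);
translate([2359, 182, 52]) cube([71, 17, 1546]);


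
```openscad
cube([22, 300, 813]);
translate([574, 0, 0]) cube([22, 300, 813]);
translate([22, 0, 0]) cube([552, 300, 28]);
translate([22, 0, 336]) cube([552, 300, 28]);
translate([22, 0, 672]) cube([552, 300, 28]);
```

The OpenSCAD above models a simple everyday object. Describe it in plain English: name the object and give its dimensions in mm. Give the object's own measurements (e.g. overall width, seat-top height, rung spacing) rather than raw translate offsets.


An open bookshelf. Two side panels, each 22 mm thick, 300 mm deep and 813 mm tall, stand 596 mm apart (outside-to-outside). Between them sit 3 shelves, each 28 mm thick and 300 mm deep, spanning the full gap between the sides. The bottom shelf rests on the floor (its underside at z = 0) and the clear gap between one shelf's top and the next shelf's underside is 308 mm.


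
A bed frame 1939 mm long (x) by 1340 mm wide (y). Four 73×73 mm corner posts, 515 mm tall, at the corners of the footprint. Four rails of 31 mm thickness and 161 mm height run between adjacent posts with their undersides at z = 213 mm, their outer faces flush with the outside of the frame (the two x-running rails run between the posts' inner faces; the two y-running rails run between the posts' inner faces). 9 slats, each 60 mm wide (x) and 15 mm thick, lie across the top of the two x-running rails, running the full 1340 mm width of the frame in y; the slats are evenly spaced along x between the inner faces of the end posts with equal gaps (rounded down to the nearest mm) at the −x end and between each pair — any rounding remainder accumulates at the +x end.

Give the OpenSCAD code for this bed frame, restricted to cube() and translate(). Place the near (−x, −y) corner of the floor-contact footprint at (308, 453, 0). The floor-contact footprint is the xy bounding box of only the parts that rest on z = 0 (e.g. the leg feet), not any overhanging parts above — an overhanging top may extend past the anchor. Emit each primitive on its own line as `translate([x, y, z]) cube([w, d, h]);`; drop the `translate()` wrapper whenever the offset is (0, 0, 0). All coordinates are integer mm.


translate([308, 453, 0]) cube([73, 73, 515]);
translate([308, 1720, 0]) cube([73, 73, 515]);
translate([2174, 453, 0]) cube([73, 73, 515]);
translate([2174, 1720, 0]) cube([73, 73, 515]);
translate([381, 453, 213]) cube([1793, 31, 161]);
translate([381, 1762, 213]) cube([1793, 31, 161]);
translate([308, 526, 213]) cube([31, 1194, 161]);
translate([2216, 526, 213]) cube([31, 1194, 161]);
translate([506, 453, 374]) cube([60, 1340, 15]);
translate([691, 453, 374]) cube([60, 1340, 15]);
translate([876, 453, 374]) cube([60, 1340, 15]);
translate([1061, 453, 374]) cube([60, 1340, 15]);
translate([1246, 453, 374]) cube([60, 1340, 15]);
translate([1431, 453, 374]) cube([60, 1340, 15]);
translate([1616, 453, 374]) cube([60, 1340, 15]);
translate([1801, 453, 374]) cube([60, 1340, 15]);
translate([1986, 453, 374]) cube([60, 1340, 15]);


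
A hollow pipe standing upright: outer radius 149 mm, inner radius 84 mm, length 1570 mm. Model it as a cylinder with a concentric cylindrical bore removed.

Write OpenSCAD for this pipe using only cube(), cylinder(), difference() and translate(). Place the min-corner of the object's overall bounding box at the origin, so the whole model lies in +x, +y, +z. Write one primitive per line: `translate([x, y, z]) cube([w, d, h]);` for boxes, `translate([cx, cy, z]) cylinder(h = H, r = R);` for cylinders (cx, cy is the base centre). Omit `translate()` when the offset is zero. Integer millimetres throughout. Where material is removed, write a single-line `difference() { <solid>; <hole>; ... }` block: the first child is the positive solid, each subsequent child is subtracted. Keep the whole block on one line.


difference() { translate([149, 149, 0]) cylinder(h = 1570, r = 149); translate([149, 149, 0]) cylinder(h = 1570, r = 84); }


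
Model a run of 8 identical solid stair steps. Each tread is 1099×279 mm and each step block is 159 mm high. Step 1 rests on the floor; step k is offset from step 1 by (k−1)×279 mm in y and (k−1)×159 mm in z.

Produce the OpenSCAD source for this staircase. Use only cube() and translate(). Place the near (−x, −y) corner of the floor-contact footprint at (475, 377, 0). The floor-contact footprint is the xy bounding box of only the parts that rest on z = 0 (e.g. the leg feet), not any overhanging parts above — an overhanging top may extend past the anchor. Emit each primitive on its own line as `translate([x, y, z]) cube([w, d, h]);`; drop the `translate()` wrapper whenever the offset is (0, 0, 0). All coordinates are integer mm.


translate([475, 377, 0]) cube([1099, 279, 159]);
translate([475, 656, 159]) cube([1099, 279, 159]);
translate([475, 935, 318]) cube([1099, 279, 159]);
translate([475, 1214, 477]) cube([1099, 279, 159]);
translate([475, 1493, 636]) cube([1099, 279, 159]);
translate([475, 1772, 795]) cube([1099, 279, 159]);
translate([475, 2051, 954]) cube([1099, 279, 159]);
translate([475, 2330, 1113]) cube([1099, 279, 159]);


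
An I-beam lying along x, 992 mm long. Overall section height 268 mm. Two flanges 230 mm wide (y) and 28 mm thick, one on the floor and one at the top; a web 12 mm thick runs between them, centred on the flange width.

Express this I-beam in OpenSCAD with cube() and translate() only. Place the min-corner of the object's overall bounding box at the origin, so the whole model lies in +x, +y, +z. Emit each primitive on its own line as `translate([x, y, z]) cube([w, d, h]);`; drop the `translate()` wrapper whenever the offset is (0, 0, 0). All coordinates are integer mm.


cube([992, 230, 28]);
translate([0, 109, 28]) cube([992, 12, 212]);
translate([0, 0, 240]) cube([992, 230, 28]);


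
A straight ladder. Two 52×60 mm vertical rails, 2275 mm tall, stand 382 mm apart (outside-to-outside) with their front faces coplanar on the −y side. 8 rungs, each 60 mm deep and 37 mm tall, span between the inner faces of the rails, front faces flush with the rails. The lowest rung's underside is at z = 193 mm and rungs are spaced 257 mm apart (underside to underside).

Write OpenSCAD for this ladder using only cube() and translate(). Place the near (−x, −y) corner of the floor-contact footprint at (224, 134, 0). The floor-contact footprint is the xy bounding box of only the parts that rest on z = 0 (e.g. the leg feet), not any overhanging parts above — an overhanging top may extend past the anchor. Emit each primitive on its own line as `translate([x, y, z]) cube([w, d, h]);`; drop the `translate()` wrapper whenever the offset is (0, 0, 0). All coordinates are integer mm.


translate([224, 134, 0]) cube([52, 60, 2275]);
translate([554, 134, 0]) cube([52, 60, 2275]);
translate([276, 134, 193]) cube([278, 60, 37]);
translate([276, 134, 450]) cube([278, 60, 37]);
translate([276, 134, 707]) cube([278, 60, 37]);
translate([276, 134, 964]) cube([278, 60, 37]);
translate([276, 134, 1221]) cube([278, 60, 37]);
translate([276, 134, 1478]) cube([278, 60, 37]);
translate([276, 134, 1735]) cube([278, 60, 37]);
translate([276, 134, 1992]) cube([278, 60, 37]);


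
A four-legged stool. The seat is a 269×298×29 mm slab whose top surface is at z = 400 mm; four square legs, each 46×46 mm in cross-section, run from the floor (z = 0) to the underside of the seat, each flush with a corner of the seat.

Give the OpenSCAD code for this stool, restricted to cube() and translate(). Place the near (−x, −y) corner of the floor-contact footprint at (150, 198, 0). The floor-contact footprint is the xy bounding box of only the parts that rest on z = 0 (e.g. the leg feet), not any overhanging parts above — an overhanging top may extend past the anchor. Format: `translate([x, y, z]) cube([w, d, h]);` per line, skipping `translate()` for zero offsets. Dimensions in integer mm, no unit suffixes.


translate([150, 198, 371]) cube([269, 298, 29]);
translate([150, 198, 0]) cube([46, 46, 371]);
translate([373, 198, 0]) cube([46, 46, 371]);
translate([150, 450, 0]) cube([46, 46, 371]);
translate([373, 450, 0]) cube([46, 46, 371]);


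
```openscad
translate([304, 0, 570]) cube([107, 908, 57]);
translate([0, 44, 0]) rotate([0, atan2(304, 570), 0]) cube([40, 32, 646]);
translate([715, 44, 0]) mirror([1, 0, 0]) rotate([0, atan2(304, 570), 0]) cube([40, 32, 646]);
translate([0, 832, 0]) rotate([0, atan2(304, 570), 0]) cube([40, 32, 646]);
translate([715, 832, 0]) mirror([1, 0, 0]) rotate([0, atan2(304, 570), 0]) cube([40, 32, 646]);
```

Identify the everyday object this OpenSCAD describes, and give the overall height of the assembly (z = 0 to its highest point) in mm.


A sawhorse. The overall height is 627 mm.

A beam across two mirrored pairs of raked legs — a sawhorse. The beam's underside is at z = 570 (matching the legs' vertical rise in atan2(304, 570)) and the beam is 57 mm tall, so its top is at 570 + 57 = 627 mm. The raked legs top out at the beam's underside, so that is the highest point.


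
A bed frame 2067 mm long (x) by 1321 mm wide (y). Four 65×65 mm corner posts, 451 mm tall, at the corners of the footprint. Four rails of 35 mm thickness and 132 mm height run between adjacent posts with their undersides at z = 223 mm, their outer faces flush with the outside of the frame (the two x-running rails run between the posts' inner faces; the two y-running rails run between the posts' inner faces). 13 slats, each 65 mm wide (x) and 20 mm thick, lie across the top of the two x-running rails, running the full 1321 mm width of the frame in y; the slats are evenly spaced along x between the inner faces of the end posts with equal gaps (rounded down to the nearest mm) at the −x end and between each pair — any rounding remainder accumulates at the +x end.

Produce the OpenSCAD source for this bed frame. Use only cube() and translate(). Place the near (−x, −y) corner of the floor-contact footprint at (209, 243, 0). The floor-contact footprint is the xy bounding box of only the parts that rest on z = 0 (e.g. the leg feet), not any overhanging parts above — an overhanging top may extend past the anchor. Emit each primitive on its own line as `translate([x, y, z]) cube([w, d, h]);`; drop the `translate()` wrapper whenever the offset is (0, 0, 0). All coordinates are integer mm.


// slat z = rail_z + rail_h = 223 + 132 = 355
// slat gap = ⌊(1937 − 13·65) / 14⌋ = 78
translate([209, 243, 0]) cube([65, 65, 451]);
translate([209, 1499, 0]) cube([65, 65, 451]);
translate([2211, 243, 0]) cube([65, 65, 451]);
translate([2211, 1499, 0]) cube([65, 65, 451]);
translate([274, 243, 223]) cube([1937, 35, 132]);
translate([274, 1529, 223]) cube([1937, 35, 132]);
translate([209, 308, 223]) cube([35, 1191, 132]);
translate([2241, 308, 223]) cube([35, 1191, 132]);
translate([352, 243, 355]) cube([65, 1321, 20]);
translate([495, 243, 355]) cube([65, 1321, 20]);
translate([638, 243, 355]) cube([65, 1321, 20]);
translate([781, 243, 355]) cube([65, 1321, 20]);
translate([924, 243, 355]) cube([65, 1321, 20]);
translate([1067, 243, 355]) cube([65, 1321, 20]);
translate([1210, 243, 355]) cube([65, 1321, 20]);
translate([1353, 243, 355]) cube([65, 1321, 20]);
translate([1496, 243, 355]) cube([65, 1321, 20]);
translate([1639, 243, 355]) cube([65, 1321, 20]);
translate([1782, 243, 355]) cube([65, 1321, 20]);
translate([1925, 243, 355]) cube([65, 1321, 20]);
translate([2068, 243, 355]) cube([65, 1321, 20]);


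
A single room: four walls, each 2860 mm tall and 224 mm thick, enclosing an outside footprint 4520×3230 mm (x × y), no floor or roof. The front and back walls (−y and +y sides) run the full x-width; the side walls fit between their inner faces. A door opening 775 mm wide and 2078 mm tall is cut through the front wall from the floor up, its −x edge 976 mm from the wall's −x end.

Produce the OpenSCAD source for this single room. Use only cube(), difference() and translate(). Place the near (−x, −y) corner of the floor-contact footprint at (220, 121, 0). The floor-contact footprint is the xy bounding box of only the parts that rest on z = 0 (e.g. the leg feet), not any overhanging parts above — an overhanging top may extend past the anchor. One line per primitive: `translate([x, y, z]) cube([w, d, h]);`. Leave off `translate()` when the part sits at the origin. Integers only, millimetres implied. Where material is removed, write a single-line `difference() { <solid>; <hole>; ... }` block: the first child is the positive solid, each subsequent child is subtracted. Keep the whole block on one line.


difference() { translate([220, 121, 0]) cube([4520, 224, 2860]); translate([1196, 121, 0]) cube([775, 224, 2078]); }
translate([220, 3127, 0]) cube([4520, 224, 2860]);
translate([220, 345, 0]) cube([224, 2782, 2860]);
translate([4516, 345, 0]) cube([224, 2782, 2860]);


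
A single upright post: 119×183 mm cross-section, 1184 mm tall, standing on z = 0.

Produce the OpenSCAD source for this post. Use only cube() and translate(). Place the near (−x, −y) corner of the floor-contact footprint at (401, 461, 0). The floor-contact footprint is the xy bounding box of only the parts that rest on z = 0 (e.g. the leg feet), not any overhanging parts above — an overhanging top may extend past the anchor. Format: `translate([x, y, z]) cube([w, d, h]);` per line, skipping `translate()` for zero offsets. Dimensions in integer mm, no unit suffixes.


translate([401, 461, 0]) cube([119, 183, 1184]);


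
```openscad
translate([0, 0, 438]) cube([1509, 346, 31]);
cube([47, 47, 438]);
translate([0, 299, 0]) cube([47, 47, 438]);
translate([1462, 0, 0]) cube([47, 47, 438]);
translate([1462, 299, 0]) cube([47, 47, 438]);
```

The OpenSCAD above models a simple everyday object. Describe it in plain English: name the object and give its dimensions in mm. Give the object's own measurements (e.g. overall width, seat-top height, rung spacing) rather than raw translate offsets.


A bench: a 1509×346 mm seat slab, 31 mm thick, top at z = 469 mm, on four 47×47 mm square legs flush with the seat corners and standing on z = 0.


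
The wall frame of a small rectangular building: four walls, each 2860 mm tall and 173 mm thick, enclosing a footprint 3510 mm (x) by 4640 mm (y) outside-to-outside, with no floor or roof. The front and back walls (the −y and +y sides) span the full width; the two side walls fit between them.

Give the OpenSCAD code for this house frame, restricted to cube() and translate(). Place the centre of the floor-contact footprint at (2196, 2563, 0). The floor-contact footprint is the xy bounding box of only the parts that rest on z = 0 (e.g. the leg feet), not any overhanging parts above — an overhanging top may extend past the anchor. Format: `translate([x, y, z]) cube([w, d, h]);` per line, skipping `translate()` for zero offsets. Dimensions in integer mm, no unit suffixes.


translate([441, 243, 0]) cube([3510, 173, 2860]);
translate([441, 4710, 0]) cube([3510, 173, 2860]);
translate([441, 416, 0]) cube([173, 4294, 2860]);
translate([3778, 416, 0]) cube([173, 4294, 2860]);


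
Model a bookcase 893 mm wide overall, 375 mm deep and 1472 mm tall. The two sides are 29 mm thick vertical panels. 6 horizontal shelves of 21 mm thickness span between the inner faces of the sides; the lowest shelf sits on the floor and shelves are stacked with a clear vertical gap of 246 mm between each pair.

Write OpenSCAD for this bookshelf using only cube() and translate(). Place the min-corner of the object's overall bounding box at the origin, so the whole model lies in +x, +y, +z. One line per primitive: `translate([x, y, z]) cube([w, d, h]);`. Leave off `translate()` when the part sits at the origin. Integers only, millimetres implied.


cube([29, 375, 1472]);
translate([864, 0, 0]) cube([29, 375, 1472]);
translate([29, 0, 0]) cube([835, 375, 21]);
translate([29, 0, 267]) cube([835, 375, 21]);
translate([29, 0, 534]) cube([835, 375, 21]);
translate([29, 0, 801]) cube([835, 375, 21]);
translate([29, 0, 1068]) cube([835, 375, 21]);
translate([29, 0, 1335]) cube([835, 375, 21]);


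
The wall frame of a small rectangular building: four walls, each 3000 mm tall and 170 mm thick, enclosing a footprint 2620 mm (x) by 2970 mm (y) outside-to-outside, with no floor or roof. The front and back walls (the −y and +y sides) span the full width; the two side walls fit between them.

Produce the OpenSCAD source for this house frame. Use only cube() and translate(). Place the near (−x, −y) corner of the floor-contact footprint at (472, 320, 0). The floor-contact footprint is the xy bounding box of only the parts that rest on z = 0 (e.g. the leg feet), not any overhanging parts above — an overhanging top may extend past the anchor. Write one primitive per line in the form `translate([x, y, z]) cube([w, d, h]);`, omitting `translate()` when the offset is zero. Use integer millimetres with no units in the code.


translate([472, 320, 0]) cube([2620, 170, 3000]);
translate([472, 3120, 0]) cube([2620, 170, 3000]);
translate([472, 490, 0]) cube([170, 2630, 3000]);
translate([2922, 490, 0]) cube([170, 2630, 3000]);


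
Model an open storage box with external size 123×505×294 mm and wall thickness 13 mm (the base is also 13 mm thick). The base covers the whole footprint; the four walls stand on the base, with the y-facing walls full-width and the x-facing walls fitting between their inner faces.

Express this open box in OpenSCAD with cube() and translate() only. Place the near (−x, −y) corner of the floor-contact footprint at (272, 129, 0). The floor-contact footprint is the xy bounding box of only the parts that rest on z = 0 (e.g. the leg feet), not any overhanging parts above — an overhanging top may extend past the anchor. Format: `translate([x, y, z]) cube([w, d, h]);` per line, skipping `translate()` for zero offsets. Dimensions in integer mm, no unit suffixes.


translate([272, 129, 0]) cube([123, 505, 13]);
translate([272, 129, 13]) cube([123, 13, 281]);
translate([272, 621, 13]) cube([123, 13, 281]);
translate([272, 142, 13]) cube([13, 479, 281]);
translate([382, 142, 13]) cube([13, 479, 281]);


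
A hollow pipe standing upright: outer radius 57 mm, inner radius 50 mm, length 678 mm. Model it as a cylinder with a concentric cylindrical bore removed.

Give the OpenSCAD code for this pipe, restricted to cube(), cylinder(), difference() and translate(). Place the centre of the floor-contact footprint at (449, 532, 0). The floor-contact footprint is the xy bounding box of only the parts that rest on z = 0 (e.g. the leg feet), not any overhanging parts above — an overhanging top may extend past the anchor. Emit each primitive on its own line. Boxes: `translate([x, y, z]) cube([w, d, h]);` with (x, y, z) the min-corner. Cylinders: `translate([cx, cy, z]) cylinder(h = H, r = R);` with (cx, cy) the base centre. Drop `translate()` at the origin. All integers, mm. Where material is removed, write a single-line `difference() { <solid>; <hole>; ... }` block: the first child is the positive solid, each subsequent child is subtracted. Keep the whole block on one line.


difference() { translate([449, 532, 0]) cylinder(h = 678, r = 57); translate([449, 532, 0]) cylinder(h = 678, r = 50); }


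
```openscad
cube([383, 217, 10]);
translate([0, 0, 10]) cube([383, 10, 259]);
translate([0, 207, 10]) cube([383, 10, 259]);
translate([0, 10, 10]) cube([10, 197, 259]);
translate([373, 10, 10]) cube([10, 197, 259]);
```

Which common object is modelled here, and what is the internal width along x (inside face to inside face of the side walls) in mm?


An open box. The internal width is 363 mm.

A 383×217 base slab with four walls standing on it — an open box. The base is 383 mm wide and the walls are 10 mm thick, so the internal width is 383 − 2 × 10 = 363 mm.


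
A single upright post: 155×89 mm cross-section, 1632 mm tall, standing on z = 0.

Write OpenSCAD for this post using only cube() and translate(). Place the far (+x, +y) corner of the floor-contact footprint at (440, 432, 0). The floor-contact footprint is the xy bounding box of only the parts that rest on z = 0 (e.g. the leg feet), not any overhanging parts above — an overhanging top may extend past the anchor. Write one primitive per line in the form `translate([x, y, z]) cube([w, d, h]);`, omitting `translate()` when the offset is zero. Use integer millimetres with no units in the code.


translate([285, 343, 0]) cube([155, 89, 1632]);


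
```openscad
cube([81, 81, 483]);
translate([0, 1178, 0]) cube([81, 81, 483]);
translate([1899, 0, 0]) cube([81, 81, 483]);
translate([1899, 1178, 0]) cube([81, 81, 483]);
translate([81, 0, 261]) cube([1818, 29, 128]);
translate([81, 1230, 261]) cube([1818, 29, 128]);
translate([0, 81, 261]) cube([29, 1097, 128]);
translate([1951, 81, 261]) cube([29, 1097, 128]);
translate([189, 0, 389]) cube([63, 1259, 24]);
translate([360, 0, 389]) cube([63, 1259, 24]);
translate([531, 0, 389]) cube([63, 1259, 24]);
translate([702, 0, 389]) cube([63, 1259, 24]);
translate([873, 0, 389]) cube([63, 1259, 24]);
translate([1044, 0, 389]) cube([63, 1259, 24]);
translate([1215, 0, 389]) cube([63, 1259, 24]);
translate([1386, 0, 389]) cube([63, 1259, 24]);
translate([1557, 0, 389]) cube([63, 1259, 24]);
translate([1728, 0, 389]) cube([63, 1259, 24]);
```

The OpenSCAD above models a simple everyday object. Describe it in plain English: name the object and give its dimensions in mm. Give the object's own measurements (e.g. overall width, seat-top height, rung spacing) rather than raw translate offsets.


A bed frame 1980 mm long (x) by 1259 mm wide (y). Four 81×81 mm corner posts, 483 mm tall, at the corners of the footprint. Four rails of 29 mm thickness and 128 mm height run between adjacent posts with their undersides at z = 261 mm, their outer faces flush with the outside of the frame (the two x-running rails run between the posts' inner faces; the two y-running rails run between the posts' inner faces). 10 slats, each 63 mm wide (x) and 24 mm thick, lie across the top of the two x-running rails, running the full 1259 mm width of the frame in y; along x they sit between the end posts with a 108 mm gap after the −x posts and between neighbouring slats and before the +x posts.


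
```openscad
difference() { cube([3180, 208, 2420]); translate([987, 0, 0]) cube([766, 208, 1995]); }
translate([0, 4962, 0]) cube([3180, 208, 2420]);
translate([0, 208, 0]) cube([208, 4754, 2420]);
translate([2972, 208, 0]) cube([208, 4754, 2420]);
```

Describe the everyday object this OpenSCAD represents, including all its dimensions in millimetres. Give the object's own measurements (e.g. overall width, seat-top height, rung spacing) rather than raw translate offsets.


A single room: four walls, each 2420 mm tall and 208 mm thick, enclosing an outside footprint 3180×5170 mm (x × y), no floor or roof. The front and back walls (−y and +y sides) run the full x-width; the side walls fit between their inner faces. A door opening 766 mm wide and 1995 mm tall is cut through the front wall from the floor up, its −x edge 987 mm from the wall's −x end.


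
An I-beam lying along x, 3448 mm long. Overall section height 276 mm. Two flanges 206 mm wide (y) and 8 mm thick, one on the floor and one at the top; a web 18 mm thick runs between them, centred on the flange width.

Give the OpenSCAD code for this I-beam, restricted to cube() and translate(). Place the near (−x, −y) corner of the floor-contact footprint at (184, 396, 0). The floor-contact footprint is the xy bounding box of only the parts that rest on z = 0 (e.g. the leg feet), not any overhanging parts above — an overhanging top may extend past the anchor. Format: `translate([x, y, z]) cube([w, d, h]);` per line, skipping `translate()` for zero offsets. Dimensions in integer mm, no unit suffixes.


translate([184, 396, 0]) cube([3448, 206, 8]);
translate([184, 490, 8]) cube([3448, 18, 260]);
translate([184, 396, 268]) cube([3448, 206, 8]);


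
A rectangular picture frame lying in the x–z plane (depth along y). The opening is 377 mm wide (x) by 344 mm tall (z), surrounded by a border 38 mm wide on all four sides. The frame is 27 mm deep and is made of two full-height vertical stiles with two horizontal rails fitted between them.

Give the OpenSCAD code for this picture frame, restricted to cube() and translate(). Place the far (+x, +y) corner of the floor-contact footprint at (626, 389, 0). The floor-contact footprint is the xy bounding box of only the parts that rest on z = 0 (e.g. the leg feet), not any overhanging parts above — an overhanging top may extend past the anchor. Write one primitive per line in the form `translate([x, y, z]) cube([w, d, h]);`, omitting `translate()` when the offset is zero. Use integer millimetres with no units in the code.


translate([173, 362, 0]) cube([38, 27, 420]);
translate([588, 362, 0]) cube([38, 27, 420]);
translate([211, 362, 0]) cube([377, 27, 38]);
translate([211, 362, 382]) cube([377, 27, 38]);


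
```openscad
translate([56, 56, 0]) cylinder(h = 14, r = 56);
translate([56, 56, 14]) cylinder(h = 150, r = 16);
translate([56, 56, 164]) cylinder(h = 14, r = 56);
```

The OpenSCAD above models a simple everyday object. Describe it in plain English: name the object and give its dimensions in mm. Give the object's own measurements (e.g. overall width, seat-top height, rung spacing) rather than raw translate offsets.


A spool: two coaxial disc flanges of radius 56 mm and thickness 14 mm, joined by a core cylinder of radius 16 mm and height 150 mm. The lower flange rests on z = 0 and the three cylinders share a vertical axis.


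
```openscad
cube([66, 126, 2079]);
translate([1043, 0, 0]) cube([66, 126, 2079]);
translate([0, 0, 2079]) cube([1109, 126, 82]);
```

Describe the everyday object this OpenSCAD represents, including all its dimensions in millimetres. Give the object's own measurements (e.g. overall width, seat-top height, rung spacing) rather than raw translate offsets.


A door frame. The clear opening is 977 mm wide and 2079 mm high. Two 66 mm wide jambs, 126 mm deep, stand either side of the opening from the floor to the top of the opening. A 82 mm thick head sits across the top of both jambs, spanning the full outside width of the frame.


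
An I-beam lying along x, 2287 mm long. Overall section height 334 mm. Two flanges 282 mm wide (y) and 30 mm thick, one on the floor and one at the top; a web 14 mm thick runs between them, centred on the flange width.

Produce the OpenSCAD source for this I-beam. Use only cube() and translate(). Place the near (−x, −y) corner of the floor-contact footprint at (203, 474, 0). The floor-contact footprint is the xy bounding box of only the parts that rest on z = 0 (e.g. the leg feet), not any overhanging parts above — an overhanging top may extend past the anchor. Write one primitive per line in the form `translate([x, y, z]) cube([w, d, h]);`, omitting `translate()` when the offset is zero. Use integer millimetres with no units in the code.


translate([203, 474, 0]) cube([2287, 282, 30]);
translate([203, 608, 30]) cube([2287, 14, 274]);
translate([203, 474, 304]) cube([2287, 282, 30]);


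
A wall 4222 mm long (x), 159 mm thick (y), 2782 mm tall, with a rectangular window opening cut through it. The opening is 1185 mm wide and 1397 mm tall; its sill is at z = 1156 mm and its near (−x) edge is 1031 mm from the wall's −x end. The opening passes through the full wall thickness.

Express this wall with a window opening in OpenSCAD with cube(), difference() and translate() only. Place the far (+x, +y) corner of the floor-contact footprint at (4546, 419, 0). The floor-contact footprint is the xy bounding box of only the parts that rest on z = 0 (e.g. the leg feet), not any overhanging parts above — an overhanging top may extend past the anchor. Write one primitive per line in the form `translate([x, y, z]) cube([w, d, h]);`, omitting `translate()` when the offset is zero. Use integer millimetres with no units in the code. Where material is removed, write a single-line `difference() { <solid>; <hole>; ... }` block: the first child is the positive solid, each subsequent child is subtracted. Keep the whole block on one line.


difference() { translate([324, 260, 0]) cube([4222, 159, 2782]); translate([1355, 260, 1156]) cube([1185, 159, 1397]); }


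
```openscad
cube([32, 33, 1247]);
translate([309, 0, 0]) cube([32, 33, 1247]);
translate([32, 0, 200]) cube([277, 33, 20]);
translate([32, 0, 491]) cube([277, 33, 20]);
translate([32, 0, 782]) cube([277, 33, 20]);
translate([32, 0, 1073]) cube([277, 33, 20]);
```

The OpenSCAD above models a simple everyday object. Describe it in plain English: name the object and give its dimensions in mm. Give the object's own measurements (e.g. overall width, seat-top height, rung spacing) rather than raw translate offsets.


A straight ladder. Two 32×33 mm vertical rails, 1247 mm tall, stand 341 mm apart (outside-to-outside) with their front faces coplanar on the −y side. 4 rungs, each 33 mm deep and 20 mm tall, span between the inner faces of the rails, front faces flush with the rails. The lowest rung's underside is at z = 200 mm and rungs are spaced 291 mm apart (underside to underside).


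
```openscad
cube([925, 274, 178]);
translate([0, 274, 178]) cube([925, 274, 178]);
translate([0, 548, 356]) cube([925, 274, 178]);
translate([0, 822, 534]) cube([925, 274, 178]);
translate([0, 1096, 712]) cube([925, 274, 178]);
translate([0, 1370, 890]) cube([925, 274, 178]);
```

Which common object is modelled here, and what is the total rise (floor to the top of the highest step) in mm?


A staircase. The total rise is 1068 mm.

6 identical blocks, each offset up and back from the previous — a staircase. Each step is 178 mm tall and there are 6 of them, so the total rise is 6 × 178 = 1068 mm.
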